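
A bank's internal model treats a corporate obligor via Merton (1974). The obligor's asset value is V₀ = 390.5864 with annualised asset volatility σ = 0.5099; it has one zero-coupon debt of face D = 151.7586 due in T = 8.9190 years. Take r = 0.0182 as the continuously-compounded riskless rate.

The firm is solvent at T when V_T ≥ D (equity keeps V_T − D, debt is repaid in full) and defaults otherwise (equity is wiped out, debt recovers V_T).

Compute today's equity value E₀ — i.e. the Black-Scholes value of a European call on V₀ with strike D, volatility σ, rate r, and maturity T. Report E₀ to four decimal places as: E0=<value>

E0=301.1609

d₁ = [ln(V₀/D) + (r + σ²/2)T] / (σ√T)
   = [ln(390.5864/151.7586) + (0.0182 + 0.5·0.5099²)·8.9190] / (0.5099·√8.9190)
   = [0.945358 + 1.321787] / 1.522801 = 1.488799
d₂ = d₁ − σ√T = 1.488799 − 1.522801 = -0.034001
N(d₁) = 0.931730,  N(d₂) = 0.486438,  e^(−rT) = 0.850164
E₀ = V₀·N(d₁) − D·e^(−rT)·N(d₂)
   = 390.5864·0.931730 − 151.7586·0.850164·0.486438 = 301.160928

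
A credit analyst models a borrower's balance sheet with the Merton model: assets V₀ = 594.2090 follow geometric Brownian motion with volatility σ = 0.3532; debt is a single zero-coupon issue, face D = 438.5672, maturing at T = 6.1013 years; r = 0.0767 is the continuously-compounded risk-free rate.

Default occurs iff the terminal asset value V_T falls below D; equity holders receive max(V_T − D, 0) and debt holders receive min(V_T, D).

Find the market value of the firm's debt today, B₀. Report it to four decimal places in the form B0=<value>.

B0=240.2935

d₁ = [ln(V₀/D) + (r + σ²/2)T] / (σ√T)
   = [ln(594.2090/438.5672) + (0.0767 + 0.5·0.3532²)·6.1013] / (0.3532·√6.1013)
   = [0.303718 + 0.848539] / 0.872433 = 1.320741
d₂ = d₁ − σ√T = 1.320741 − 0.872433 = 0.448308
N(d₁) = 0.906706,  N(d₂) = 0.673035,  e^(−rT) = 0.626272
E₀ = V₀·N(d₁) − D·e^(−rT)·N(d₂)
   = 594.2090·0.906706 − 438.5672·0.626272·0.673035 = 353.915506
B₀ = V₀ − E₀ = 594.2090 − 353.915506 = 240.293494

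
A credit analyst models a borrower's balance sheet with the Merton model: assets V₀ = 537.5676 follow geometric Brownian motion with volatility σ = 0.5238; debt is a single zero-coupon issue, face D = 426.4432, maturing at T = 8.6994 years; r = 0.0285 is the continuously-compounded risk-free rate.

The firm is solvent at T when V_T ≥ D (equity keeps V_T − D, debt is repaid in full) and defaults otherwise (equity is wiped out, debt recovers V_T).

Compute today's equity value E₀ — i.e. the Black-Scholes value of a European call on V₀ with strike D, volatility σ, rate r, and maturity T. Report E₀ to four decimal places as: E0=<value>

E0=355.4450

d₁ = [ln(V₀/D) + (r + σ²/2)T] / (σ√T)
   = [ln(537.5676/426.4432) + (0.0285 + 0.5·0.5238²)·8.6994] / (0.5238·√8.6994)
   = [0.231575 + 1.441345] / 1.544935 = 1.082842
d₂ = d₁ − σ√T = 1.082842 − 1.544935 = -0.462093
N(d₁) = 0.860561,  N(d₂) = 0.322007,  e^(−rT) = 0.780412
E₀ = V₀·N(d₁) − D·e^(−rT)·N(d₂)
   = 537.5676·0.860561 − 426.4432·0.780412·0.322007 = 355.445008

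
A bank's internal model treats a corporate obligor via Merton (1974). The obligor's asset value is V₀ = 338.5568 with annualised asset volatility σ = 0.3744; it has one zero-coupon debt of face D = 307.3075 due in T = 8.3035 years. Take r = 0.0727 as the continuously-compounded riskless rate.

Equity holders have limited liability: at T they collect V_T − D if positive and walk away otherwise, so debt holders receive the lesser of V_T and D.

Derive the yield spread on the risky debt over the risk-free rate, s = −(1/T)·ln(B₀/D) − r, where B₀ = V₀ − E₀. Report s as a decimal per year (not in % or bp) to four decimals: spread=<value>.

d₁ = [ln(V₀/D) + (r + σ²/2)T] / (σ√T)
   = [ln(338.5568/307.3075) + (0.0727 + 0.5·0.3744²)·8.3035] / (0.3744·√8.3035)
   = [0.096843 + 1.185638] / 1.078863 = 1.188733
d₂ = d₁ − σ√T = 1.188733 − 1.078863 = 0.109870
N(d₁) = 0.882728,  N(d₂) = 0.543744,  e^(−rT) = 0.546804
E₀ = V₀·N(d₁) − D·e^(−rT)·N(d₂)
   = 338.5568·0.882728 − 307.3075·0.546804·0.543744 = 207.484371
B₀ = V₀ − E₀ = 338.5568 − 207.484371 = 131.072429
spread = −(1/T)·ln(B₀/D) − r = −(1/8.3035)·ln(131.072429/307.3075) − 0.0727 = 0.02991923

spread=0.0299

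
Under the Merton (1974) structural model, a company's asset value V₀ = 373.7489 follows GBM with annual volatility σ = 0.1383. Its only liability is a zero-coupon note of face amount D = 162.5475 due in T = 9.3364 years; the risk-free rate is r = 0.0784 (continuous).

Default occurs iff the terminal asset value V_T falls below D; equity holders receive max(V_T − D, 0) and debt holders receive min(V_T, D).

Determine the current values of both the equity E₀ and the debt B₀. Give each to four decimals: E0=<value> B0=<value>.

d₁ = [ln(V₀/D) + (r + σ²/2)T] / (σ√T)
   = [ln(373.7489/162.5475) + (0.0784 + 0.5·0.1383²)·9.3364] / (0.1383·√9.3364)
   = [0.832614 + 0.821262] / 0.422583 = 3.913731
d₂ = d₁ − σ√T = 3.913731 − 0.422583 = 3.491148
N(d₁) = 0.999955,  N(d₂) = 0.999760,  e^(−rT) = 0.480959
E₀ = V₀·N(d₁) − D·e^(−rT)·N(d₂)
   = 373.7489·0.999955 − 162.5475·0.480959·0.999760 = 295.572073
B₀ = V₀ − E₀ = 373.7489 − 295.572073 = 78.176827

E0=295.5721 B0=78.1768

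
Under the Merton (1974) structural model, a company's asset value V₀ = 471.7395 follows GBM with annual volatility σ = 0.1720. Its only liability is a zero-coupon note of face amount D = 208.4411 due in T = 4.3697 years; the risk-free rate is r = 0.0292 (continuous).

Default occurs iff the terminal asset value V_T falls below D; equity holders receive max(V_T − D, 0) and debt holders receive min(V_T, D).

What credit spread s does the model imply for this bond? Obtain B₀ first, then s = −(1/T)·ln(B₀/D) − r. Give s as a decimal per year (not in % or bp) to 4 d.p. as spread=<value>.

spread=0.0002

d₁ = [ln(V₀/D) + (r + σ²/2)T] / (σ√T)
   = [ln(471.7395/208.4411) + (0.0292 + 0.5·0.1720²)·4.3697] / (0.1720·√4.3697)
   = [0.816770 + 0.192232] / 0.359546 = 2.806324
d₂ = d₁ − σ√T = 2.806324 − 0.359546 = 2.446779
N(d₁) = 0.997494,  N(d₂) = 0.992793,  e^(−rT) = 0.880210
E₀ = V₀·N(d₁) − D·e^(−rT)·N(d₂)
   = 471.7395·0.997494 − 208.4411·0.880210·0.992793 = 288.407974
B₀ = V₀ − E₀ = 471.7395 − 288.407974 = 183.331526
spread = −(1/T)·ln(B₀/D) − r = −(1/4.3697)·ln(183.331526/208.4411) − 0.0292 = 0.00017510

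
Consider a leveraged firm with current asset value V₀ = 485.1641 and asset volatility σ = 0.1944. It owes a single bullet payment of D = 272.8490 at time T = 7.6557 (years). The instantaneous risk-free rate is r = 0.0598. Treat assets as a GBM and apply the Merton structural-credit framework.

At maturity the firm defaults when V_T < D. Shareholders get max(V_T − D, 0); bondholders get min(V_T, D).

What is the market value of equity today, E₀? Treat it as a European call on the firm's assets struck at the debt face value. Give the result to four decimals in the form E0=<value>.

d₁ = [ln(V₀/D) + (r + σ²/2)T] / (σ√T)
   = [ln(485.1641/272.8490) + (0.0598 + 0.5·0.1944²)·7.6557] / (0.1944·√7.6557)
   = [0.575569 + 0.602471] / 0.537884 = 2.190136
d₂ = d₁ − σ√T = 2.190136 − 0.537884 = 1.652252
N(d₁) = 0.985743,  N(d₂) = 0.950758,  e^(−rT) = 0.632667
E₀ = V₀·N(d₁) − D·e^(−rT)·N(d₂)
   = 485.1641·0.985743 − 272.8490·0.632667·0.950758 = 314.124645

E0=314.1246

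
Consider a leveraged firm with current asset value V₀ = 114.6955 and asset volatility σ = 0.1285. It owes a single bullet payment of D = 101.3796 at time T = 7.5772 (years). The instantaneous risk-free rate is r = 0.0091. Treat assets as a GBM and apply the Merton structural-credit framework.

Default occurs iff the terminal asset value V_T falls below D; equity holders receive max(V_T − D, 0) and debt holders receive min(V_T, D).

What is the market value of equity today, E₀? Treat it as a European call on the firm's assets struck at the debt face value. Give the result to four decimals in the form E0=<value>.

E0=26.8182

d₁ = [ln(V₀/D) + (r + σ²/2)T] / (σ√T)
   = [ln(114.6955/101.3796) + (0.0091 + 0.5·0.1285²)·7.5772] / (0.1285·√7.5772)
   = [0.123409 + 0.131511] / 0.353718 = 0.720686
d₂ = d₁ − σ√T = 0.720686 − 0.353718 = 0.366968
N(d₁) = 0.764449,  N(d₂) = 0.643178,  e^(−rT) = 0.933371
E₀ = V₀·N(d₁) − D·e^(−rT)·N(d₂)
   = 114.6955·0.764449 − 101.3796·0.933371·0.643178 = 26.818200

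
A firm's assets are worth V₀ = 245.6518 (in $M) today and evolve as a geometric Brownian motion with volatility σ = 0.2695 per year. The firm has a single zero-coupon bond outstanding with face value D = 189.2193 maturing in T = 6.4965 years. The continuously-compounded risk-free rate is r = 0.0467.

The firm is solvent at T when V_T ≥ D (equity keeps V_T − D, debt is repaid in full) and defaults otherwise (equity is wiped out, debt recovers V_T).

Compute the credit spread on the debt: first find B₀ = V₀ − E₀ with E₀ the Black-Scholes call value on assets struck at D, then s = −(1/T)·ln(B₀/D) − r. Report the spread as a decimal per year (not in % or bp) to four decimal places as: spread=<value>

spread=0.0165

d₁ = [ln(V₀/D) + (r + σ²/2)T] / (σ√T)
   = [ln(245.6518/189.2193) + (0.0467 + 0.5·0.2695²)·6.4965] / (0.2695·√6.4965)
   = [0.261008 + 0.539308] / 0.686908 = 1.165100
d₂ = d₁ − σ√T = 1.165100 − 0.686908 = 0.478192
N(d₁) = 0.878011,  N(d₂) = 0.683743,  e^(−rT) = 0.738314
E₀ = V₀·N(d₁) − D·e^(−rT)·N(d₂)
   = 245.6518·0.878011 − 189.2193·0.738314·0.683743 = 120.163802
B₀ = V₀ − E₀ = 245.6518 − 120.163802 = 125.487998
spread = −(1/T)·ln(B₀/D) − r = −(1/6.4965)·ln(125.487998/189.2193) − 0.0467 = 0.01651812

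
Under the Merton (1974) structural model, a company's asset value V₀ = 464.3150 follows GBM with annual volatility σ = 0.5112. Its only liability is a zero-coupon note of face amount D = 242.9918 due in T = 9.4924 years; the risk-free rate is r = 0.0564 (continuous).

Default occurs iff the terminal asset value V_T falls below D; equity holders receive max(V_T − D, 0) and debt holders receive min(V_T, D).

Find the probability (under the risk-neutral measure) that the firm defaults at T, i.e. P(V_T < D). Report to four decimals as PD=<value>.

d₁ = [ln(V₀/D) + (r + σ²/2)T] / (σ√T)
   = [ln(464.3150/242.9918) + (0.0564 + 0.5·0.5112²)·9.4924] / (0.5112·√9.4924)
   = [0.647536 + 1.775674] / 1.574994 = 1.538552
d₂ = d₁ − σ√T = 1.538552 − 1.574994 = -0.036442
risk-neutral PD = N(−d₂) = N(0.036442) = 0.514535

PD=0.5145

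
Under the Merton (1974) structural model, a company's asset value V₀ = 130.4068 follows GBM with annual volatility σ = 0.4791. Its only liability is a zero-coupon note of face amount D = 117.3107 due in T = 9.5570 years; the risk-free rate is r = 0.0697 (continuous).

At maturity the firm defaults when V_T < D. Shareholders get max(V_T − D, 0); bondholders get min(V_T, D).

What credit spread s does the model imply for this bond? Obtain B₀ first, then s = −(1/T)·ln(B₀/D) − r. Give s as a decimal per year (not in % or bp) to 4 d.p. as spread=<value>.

spread=0.0472

d₁ = [ln(V₀/D) + (r + σ²/2)T] / (σ√T)
   = [ln(130.4068/117.3107) + (0.0697 + 0.5·0.4791²)·9.5570] / (0.4791·√9.5570)
   = [0.105833 + 1.762965] / 1.481109 = 1.261756
d₂ = d₁ − σ√T = 1.261756 − 1.481109 = -0.219353
N(d₁) = 0.896482,  N(d₂) = 0.413187,  e^(−rT) = 0.513696
E₀ = V₀·N(d₁) − D·e^(−rT)·N(d₂)
   = 130.4068·0.896482 − 117.3107·0.513696·0.413187 = 92.007764
B₀ = V₀ − E₀ = 130.4068 − 92.007764 = 38.399036
spread = −(1/T)·ln(B₀/D) − r = −(1/9.5570)·ln(38.399036/117.3107) − 0.0697 = 0.04715609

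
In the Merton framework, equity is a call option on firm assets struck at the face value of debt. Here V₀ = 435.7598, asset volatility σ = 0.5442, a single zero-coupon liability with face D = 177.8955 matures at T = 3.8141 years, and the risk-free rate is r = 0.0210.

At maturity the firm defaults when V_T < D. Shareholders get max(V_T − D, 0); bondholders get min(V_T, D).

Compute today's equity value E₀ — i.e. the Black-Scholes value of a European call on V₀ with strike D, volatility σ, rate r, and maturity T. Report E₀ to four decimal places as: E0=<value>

d₁ = [ln(V₀/D) + (r + σ²/2)T] / (σ√T)
   = [ln(435.7598/177.8955) + (0.0210 + 0.5·0.5442²)·3.8141] / (0.5442·√3.8141)
   = [0.895895 + 0.644876] / 1.062807 = 1.449718
d₂ = d₁ − σ√T = 1.449718 − 1.062807 = 0.386910
N(d₁) = 0.926431,  N(d₂) = 0.650589,  e^(−rT) = 0.923028
E₀ = V₀·N(d₁) − D·e^(−rT)·N(d₂)
   = 435.7598·0.926431 − 177.8955·0.923028·0.650589 = 296.873284

E0=296.8733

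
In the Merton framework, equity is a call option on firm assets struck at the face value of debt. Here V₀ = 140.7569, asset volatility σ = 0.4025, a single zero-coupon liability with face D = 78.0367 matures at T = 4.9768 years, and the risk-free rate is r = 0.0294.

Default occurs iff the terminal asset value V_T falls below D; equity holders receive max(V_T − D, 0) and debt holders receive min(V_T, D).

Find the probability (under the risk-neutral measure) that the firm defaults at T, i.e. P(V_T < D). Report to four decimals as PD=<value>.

PD=0.3554

d₁ = [ln(V₀/D) + (r + σ²/2)T] / (σ√T)
   = [ln(140.7569/78.0367) + (0.0294 + 0.5·0.4025²)·4.9768] / (0.4025·√4.9768)
   = [0.589855 + 0.549454] / 0.897927 = 1.268822
d₂ = d₁ − σ√T = 1.268822 − 0.897927 = 0.370895
risk-neutral PD = N(−d₂) = N(-0.370895) = 0.355358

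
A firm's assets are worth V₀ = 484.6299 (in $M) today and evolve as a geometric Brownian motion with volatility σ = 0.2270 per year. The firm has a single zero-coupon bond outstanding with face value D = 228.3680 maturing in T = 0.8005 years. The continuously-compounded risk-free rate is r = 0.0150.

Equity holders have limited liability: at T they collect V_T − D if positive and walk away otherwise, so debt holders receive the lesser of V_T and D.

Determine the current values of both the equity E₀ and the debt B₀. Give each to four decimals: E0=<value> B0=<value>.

d₁ = [ln(V₀/D) + (r + σ²/2)T] / (σ√T)
   = [ln(484.6299/228.3680) + (0.0150 + 0.5·0.2270²)·0.8005] / (0.2270·√0.8005)
   = [0.752427 + 0.032632] / 0.203098 = 3.865412
d₂ = d₁ − σ√T = 3.865412 − 0.203098 = 3.662314
N(d₁) = 0.999945,  N(d₂) = 0.999875,  e^(−rT) = 0.988064
E₀ = V₀·N(d₁) − D·e^(−rT)·N(d₂)
   = 484.6299·0.999945 − 228.3680·0.988064·0.999875 = 258.988958
B₀ = V₀ − E₀ = 484.6299 − 258.988958 = 225.640942

E0=258.9890 B0=225.6409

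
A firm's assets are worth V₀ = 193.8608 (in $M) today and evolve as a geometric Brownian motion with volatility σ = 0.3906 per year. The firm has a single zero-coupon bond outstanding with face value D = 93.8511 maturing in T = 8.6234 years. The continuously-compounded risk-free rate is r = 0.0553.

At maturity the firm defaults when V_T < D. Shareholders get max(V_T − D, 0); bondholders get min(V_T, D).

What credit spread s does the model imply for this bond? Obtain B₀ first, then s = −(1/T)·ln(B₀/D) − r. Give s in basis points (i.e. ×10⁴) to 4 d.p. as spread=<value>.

spread=178.9789

d₁ = [ln(V₀/D) + (r + σ²/2)T] / (σ√T)
   = [ln(193.8608/93.8511) + (0.0553 + 0.5·0.3906²)·8.6234] / (0.3906·√8.6234)
   = [0.725431 + 1.134703] / 1.147021 = 1.621708
d₂ = d₁ − σ√T = 1.621708 − 1.147021 = 0.474687
N(d₁) = 0.947567,  N(d₂) = 0.682495,  e^(−rT) = 0.620721
E₀ = V₀·N(d₁) − D·e^(−rT)·N(d₂)
   = 193.8608·0.947567 − 93.8511·0.620721·0.682495 = 143.937151
B₀ = V₀ − E₀ = 193.8608 − 143.937151 = 49.923649
spread = −(1/T)·ln(B₀/D) − r = −(1/8.6234)·ln(49.923649/93.8511) − 0.0553 = 0.01789789
in basis points: 0.01789789 × 10⁴ = 178.9789 bp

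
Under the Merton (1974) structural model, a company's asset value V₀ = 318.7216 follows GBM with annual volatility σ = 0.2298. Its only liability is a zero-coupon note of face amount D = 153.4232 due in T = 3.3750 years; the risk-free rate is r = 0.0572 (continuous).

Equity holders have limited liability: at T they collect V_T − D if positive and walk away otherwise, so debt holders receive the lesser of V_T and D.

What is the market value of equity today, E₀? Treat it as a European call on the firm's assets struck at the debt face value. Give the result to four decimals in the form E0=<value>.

E0=192.6530

d₁ = [ln(V₀/D) + (r + σ²/2)T] / (σ√T)
   = [ln(318.7216/153.4232) + (0.0572 + 0.5·0.2298²)·3.3750] / (0.2298·√3.3750)
   = [0.731118 + 0.282164] / 0.422170 = 2.400176
d₂ = d₁ − σ√T = 2.400176 − 0.422170 = 1.978007
N(d₁) = 0.991806,  N(d₂) = 0.976036,  e^(−rT) = 0.824441
E₀ = V₀·N(d₁) − D·e^(−rT)·N(d₂)
   = 318.7216·0.991806 − 153.4232·0.824441·0.976036 = 192.652951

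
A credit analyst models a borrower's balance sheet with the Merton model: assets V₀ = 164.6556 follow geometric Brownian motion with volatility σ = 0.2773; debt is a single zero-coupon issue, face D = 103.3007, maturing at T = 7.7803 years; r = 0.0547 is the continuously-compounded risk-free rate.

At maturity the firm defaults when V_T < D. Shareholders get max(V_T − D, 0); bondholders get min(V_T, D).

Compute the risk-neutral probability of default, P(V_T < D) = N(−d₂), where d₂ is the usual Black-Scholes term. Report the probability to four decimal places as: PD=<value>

d₁ = [ln(V₀/D) + (r + σ²/2)T] / (σ√T)
   = [ln(164.6556/103.3007) + (0.0547 + 0.5·0.2773²)·7.7803] / (0.2773·√7.7803)
   = [0.466212 + 0.724717] / 0.773478 = 1.539705
d₂ = d₁ − σ√T = 1.539705 − 0.773478 = 0.766227
risk-neutral PD = N(−d₂) = N(-0.766227) = 0.221771

PD=0.2218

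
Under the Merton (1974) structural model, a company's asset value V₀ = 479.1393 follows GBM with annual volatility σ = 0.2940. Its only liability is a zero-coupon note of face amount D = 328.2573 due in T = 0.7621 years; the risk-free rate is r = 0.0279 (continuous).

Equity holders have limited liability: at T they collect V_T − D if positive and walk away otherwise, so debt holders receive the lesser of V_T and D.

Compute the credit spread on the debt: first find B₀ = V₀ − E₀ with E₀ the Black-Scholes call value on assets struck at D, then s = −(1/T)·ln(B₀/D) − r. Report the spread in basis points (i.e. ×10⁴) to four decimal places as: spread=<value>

d₁ = [ln(V₀/D) + (r + σ²/2)T] / (σ√T)
   = [ln(479.1393/328.2573) + (0.0279 + 0.5·0.2940²)·0.7621] / (0.2940·√0.7621)
   = [0.378194 + 0.054199] / 0.256657 = 1.684709
d₂ = d₁ − σ√T = 1.684709 − 0.256657 = 1.428052
N(d₁) = 0.953978,  N(d₂) = 0.923362,  e^(−rT) = 0.978962
E₀ = V₀·N(d₁) − D·e^(−rT)·N(d₂)
   = 479.1393·0.953978 − 328.2573·0.978962·0.923362 = 160.364673
B₀ = V₀ − E₀ = 479.1393 − 160.364673 = 318.774627
spread = −(1/T)·ln(B₀/D) − r = −(1/0.7621)·ln(318.774627/328.2573) − 0.0279 = 0.01056398
in basis points: 0.01056398 × 10⁴ = 105.6398 bp

spread=105.6398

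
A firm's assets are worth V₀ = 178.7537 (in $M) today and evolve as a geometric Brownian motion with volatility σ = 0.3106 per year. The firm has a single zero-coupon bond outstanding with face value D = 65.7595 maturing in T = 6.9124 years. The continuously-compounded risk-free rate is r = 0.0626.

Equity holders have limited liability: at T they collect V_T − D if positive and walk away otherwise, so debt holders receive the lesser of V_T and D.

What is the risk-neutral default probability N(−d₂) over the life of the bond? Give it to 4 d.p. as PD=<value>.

PD=0.0891

d₁ = [ln(V₀/D) + (r + σ²/2)T] / (σ√T)
   = [ln(178.7537/65.7595) + (0.0626 + 0.5·0.3106²)·6.9124] / (0.3106·√6.9124)
   = [1.000005 + 0.766144] / 0.816612 = 2.162775
d₂ = d₁ − σ√T = 2.162775 − 0.816612 = 1.346163
risk-neutral PD = N(−d₂) = N(-1.346163) = 0.089125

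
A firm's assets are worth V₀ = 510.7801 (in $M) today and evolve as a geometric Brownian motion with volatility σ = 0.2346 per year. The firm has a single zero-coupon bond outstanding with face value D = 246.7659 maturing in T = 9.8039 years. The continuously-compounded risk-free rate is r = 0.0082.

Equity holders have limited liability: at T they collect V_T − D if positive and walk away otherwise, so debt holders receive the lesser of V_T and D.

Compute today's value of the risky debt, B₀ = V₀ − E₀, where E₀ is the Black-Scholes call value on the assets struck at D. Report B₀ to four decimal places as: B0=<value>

d₁ = [ln(V₀/D) + (r + σ²/2)T] / (σ√T)
   = [ln(510.7801/246.7659) + (0.0082 + 0.5·0.2346²)·9.8039] / (0.2346·√9.8039)
   = [0.727499 + 0.350181] / 0.734560 = 1.467110
d₂ = d₁ − σ√T = 1.467110 − 0.734560 = 0.732549
N(d₁) = 0.928827,  N(d₂) = 0.768083,  e^(−rT) = 0.922755
E₀ = V₀·N(d₁) − D·e^(−rT)·N(d₂)
   = 510.7801·0.928827 − 246.7659·0.922755·0.768083 = 299.530362
B₀ = V₀ − E₀ = 510.7801 − 299.530362 = 211.249738

B0=211.2497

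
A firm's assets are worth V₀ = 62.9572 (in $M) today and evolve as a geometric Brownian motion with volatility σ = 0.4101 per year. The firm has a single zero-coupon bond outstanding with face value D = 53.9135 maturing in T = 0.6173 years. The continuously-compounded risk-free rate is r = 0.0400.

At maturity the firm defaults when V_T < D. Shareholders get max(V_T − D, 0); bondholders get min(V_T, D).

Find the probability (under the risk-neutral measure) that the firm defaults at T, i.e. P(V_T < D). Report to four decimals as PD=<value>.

PD=0.3458

d₁ = [ln(V₀/D) + (r + σ²/2)T] / (σ√T)
   = [ln(62.9572/53.9135) + (0.0400 + 0.5·0.4101²)·0.6173] / (0.4101·√0.6173)
   = [0.155074 + 0.076601] / 0.322209 = 0.719022
d₂ = d₁ − σ√T = 0.719022 − 0.322209 = 0.396813
risk-neutral PD = N(−d₂) = N(-0.396813) = 0.345753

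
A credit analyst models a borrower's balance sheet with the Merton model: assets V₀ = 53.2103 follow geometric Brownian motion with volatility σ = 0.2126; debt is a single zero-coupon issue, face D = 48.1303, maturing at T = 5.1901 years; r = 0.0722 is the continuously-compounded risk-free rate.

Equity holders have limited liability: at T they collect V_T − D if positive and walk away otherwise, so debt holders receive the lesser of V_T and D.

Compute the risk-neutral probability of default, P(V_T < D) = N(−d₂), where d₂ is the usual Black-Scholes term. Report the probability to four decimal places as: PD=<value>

PD=0.2301

d₁ = [ln(V₀/D) + (r + σ²/2)T] / (σ√T)
   = [ln(53.2103/48.1303) + (0.0722 + 0.5·0.2126²)·5.1901] / (0.2126·√5.1901)
   = [0.100340 + 0.492018] / 0.484341 = 1.223019
d₂ = d₁ − σ√T = 1.223019 − 0.484341 = 0.738679
risk-neutral PD = N(−d₂) = N(-0.738679) = 0.230051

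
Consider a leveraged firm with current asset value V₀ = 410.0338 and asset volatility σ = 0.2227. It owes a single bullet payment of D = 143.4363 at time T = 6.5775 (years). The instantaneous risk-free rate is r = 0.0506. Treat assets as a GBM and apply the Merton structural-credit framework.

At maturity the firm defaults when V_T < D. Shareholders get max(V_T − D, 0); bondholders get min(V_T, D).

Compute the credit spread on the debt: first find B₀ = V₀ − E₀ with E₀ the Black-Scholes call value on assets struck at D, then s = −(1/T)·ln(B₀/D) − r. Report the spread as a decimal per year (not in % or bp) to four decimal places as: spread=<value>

d₁ = [ln(V₀/D) + (r + σ²/2)T] / (σ√T)
   = [ln(410.0338/143.4363) + (0.0506 + 0.5·0.2227²)·6.5775] / (0.2227·√6.5775)
   = [1.050349 + 0.495928] / 0.571151 = 2.707301
d₂ = d₁ − σ√T = 2.707301 − 0.571151 = 2.136150
N(d₁) = 0.996608,  N(d₂) = 0.983666,  e^(−rT) = 0.716898
E₀ = V₀·N(d₁) − D·e^(−rT)·N(d₂)
   = 410.0338·0.996608 − 143.4363·0.716898·0.983666 = 307.493466
B₀ = V₀ − E₀ = 410.0338 − 307.493466 = 102.540334
spread = −(1/T)·ln(B₀/D) − r = −(1/6.5775)·ln(102.540334/143.4363) − 0.0506 = 0.00042772

spread=0.0004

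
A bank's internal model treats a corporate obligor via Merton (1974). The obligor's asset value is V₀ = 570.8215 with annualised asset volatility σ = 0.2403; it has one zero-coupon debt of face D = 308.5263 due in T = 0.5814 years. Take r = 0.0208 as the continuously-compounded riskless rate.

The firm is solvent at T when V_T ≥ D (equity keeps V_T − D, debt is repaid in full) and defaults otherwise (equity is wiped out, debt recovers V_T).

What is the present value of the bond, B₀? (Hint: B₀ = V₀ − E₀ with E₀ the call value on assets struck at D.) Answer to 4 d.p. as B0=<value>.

d₁ = [ln(V₀/D) + (r + σ²/2)T] / (σ√T)
   = [ln(570.8215/308.5263) + (0.0208 + 0.5·0.2403²)·0.5814] / (0.2403·√0.5814)
   = [0.615269 + 0.028879] / 0.183228 = 3.515563
d₂ = d₁ − σ√T = 3.515563 − 0.183228 = 3.332335
N(d₁) = 0.999781,  N(d₂) = 0.999569,  e^(−rT) = 0.987980
E₀ = V₀·N(d₁) − D·e^(−rT)·N(d₂)
   = 570.8215·0.999781 − 308.5263·0.987980·0.999569 = 266.009787
B₀ = V₀ − E₀ = 570.8215 − 266.009787 = 304.811713

B0=304.8117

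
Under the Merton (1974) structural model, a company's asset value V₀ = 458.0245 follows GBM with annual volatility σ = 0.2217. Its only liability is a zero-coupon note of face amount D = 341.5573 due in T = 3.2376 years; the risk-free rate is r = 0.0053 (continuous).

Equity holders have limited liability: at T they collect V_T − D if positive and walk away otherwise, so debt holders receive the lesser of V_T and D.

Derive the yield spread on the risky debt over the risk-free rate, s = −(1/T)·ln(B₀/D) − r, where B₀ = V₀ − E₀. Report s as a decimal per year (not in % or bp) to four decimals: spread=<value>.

d₁ = [ln(V₀/D) + (r + σ²/2)T] / (σ√T)
   = [ln(458.0245/341.5573) + (0.0053 + 0.5·0.2217²)·3.2376] / (0.2217·√3.2376)
   = [0.293407 + 0.096725] / 0.398912 = 0.977990
d₂ = d₁ − σ√T = 0.977990 − 0.398912 = 0.579077
N(d₁) = 0.835960,  N(d₂) = 0.718732,  e^(−rT) = 0.982987
E₀ = V₀·N(d₁) − D·e^(−rT)·N(d₂)
   = 458.0245·0.835960 − 341.5573·0.982987·0.718732 = 141.578743
B₀ = V₀ − E₀ = 458.0245 − 141.578743 = 316.445757
spread = −(1/T)·ln(B₀/D) − r = −(1/3.2376)·ln(316.445757/341.5573) − 0.0053 = 0.01828649

spread=0.0183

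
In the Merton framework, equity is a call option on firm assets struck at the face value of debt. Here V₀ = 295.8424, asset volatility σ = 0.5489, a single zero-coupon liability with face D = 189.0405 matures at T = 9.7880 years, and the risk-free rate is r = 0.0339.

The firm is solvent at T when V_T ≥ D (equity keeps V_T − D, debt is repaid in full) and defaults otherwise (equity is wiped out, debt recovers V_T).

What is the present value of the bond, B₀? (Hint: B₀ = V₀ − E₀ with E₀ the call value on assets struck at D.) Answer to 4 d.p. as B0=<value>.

d₁ = [ln(V₀/D) + (r + σ²/2)T] / (σ√T)
   = [ln(295.8424/189.0405) + (0.0339 + 0.5·0.5489²)·9.7880] / (0.5489·√9.7880)
   = [0.447866 + 1.806332] / 1.717276 = 1.312659
d₂ = d₁ − σ√T = 1.312659 − 1.717276 = -0.404618
N(d₁) = 0.905351,  N(d₂) = 0.342879,  e^(−rT) = 0.717621
E₀ = V₀·N(d₁) − D·e^(−rT)·N(d₂)
   = 295.8424·0.905351 − 189.0405·0.717621·0.342879 = 221.326386
B₀ = V₀ − E₀ = 295.8424 − 221.326386 = 74.516014

B0=74.5160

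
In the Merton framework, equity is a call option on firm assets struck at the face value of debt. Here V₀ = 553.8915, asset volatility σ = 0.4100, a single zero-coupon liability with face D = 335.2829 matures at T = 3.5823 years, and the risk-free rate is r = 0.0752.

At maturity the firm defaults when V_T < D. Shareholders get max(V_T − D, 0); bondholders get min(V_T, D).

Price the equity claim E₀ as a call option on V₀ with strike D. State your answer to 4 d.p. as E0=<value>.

d₁ = [ln(V₀/D) + (r + σ²/2)T] / (σ√T)
   = [ln(553.8915/335.2829) + (0.0752 + 0.5·0.4100²)·3.5823] / (0.4100·√3.5823)
   = [0.501994 + 0.570481] / 0.776006 = 1.382046
d₂ = d₁ − σ√T = 1.382046 − 0.776006 = 0.606041
N(d₁) = 0.916521,  N(d₂) = 0.727756,  e^(−rT) = 0.763846
E₀ = V₀·N(d₁) − D·e^(−rT)·N(d₂)
   = 553.8915·0.916521 − 335.2829·0.763846·0.727756 = 321.271685

E0=321.2717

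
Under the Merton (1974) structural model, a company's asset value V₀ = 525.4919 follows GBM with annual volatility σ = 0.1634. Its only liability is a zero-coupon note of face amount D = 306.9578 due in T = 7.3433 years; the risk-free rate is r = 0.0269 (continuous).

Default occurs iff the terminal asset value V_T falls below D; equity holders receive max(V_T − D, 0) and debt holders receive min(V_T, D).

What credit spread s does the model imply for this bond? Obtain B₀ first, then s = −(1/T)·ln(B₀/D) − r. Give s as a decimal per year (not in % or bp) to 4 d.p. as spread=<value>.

spread=0.0017

d₁ = [ln(V₀/D) + (r + σ²/2)T] / (σ√T)
   = [ln(525.4919/306.9578) + (0.0269 + 0.5·0.1634²)·7.3433] / (0.1634·√7.3433)
   = [0.537624 + 0.295566] / 0.442790 = 1.881684
d₂ = d₁ − σ√T = 1.881684 − 0.442790 = 1.438894
N(d₁) = 0.970061,  N(d₂) = 0.924910,  e^(−rT) = 0.820752
E₀ = V₀·N(d₁) − D·e^(−rT)·N(d₂)
   = 525.4919·0.970061 − 306.9578·0.820752·0.924910 = 276.740795
B₀ = V₀ − E₀ = 525.4919 − 276.740795 = 248.751105
spread = −(1/T)·ln(B₀/D) − r = −(1/7.3433)·ln(248.751105/306.9578) − 0.0269 = 0.00173256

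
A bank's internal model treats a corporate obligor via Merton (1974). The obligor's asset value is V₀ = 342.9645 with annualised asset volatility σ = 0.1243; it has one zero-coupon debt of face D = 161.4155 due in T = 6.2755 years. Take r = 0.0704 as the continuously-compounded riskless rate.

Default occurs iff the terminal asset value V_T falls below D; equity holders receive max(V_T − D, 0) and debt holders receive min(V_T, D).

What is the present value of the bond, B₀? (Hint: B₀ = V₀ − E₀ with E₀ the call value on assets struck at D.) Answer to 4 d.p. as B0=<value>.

B0=103.7702

d₁ = [ln(V₀/D) + (r + σ²/2)T] / (σ√T)
   = [ln(342.9645/161.4155) + (0.0704 + 0.5·0.1243²)·6.2755] / (0.1243·√6.2755)
   = [0.753645 + 0.490275] / 0.311383 = 3.994820
d₂ = d₁ − σ√T = 3.994820 − 0.311383 = 3.683437
N(d₁) = 0.999968,  N(d₂) = 0.999885,  e^(−rT) = 0.642881
E₀ = V₀·N(d₁) − D·e^(−rT)·N(d₂)
   = 342.9645·0.999968 − 161.4155·0.642881·0.999885 = 239.194333
B₀ = V₀ − E₀ = 342.9645 − 239.194333 = 103.770167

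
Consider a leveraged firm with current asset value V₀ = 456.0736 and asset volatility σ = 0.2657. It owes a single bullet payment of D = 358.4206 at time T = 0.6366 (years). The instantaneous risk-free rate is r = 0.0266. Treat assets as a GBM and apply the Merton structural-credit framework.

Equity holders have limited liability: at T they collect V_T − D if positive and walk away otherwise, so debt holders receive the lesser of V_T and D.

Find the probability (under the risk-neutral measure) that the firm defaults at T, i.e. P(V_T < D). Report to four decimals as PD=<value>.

PD=0.1334

d₁ = [ln(V₀/D) + (r + σ²/2)T] / (σ√T)
   = [ln(456.0736/358.4206) + (0.0266 + 0.5·0.2657²)·0.6366] / (0.2657·√0.6366)
   = [0.240947 + 0.039404] / 0.211995 = 1.322446
d₂ = d₁ − σ√T = 1.322446 − 0.211995 = 1.110451
risk-neutral PD = N(−d₂) = N(-1.110451) = 0.133402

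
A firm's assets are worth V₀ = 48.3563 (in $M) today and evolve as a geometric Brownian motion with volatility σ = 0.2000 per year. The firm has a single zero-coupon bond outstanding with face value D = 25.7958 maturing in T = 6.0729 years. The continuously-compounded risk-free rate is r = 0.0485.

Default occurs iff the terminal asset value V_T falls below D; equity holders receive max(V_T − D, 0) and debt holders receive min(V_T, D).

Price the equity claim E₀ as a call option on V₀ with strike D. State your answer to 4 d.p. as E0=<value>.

d₁ = [ln(V₀/D) + (r + σ²/2)T] / (σ√T)
   = [ln(48.3563/25.7958) + (0.0485 + 0.5·0.2000²)·6.0729] / (0.2000·√6.0729)
   = [0.628385 + 0.415994] / 0.492865 = 2.118995
d₂ = d₁ − σ√T = 2.118995 − 0.492865 = 1.626130
N(d₁) = 0.982955,  N(d₂) = 0.948039,  e^(−rT) = 0.744877
E₀ = V₀·N(d₁) − D·e^(−rT)·N(d₂)
   = 48.3563·0.982955 − 25.7958·0.744877·0.948039 = 29.315753

E0=29.3158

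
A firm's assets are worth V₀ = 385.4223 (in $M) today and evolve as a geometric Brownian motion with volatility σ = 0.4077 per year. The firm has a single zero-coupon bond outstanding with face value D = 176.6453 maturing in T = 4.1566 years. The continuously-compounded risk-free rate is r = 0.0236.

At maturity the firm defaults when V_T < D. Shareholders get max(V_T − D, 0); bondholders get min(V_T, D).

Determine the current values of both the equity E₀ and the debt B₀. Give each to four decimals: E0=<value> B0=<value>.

d₁ = [ln(V₀/D) + (r + σ²/2)T] / (σ√T)
   = [ln(385.4223/176.6453) + (0.0236 + 0.5·0.4077²)·4.1566] / (0.4077·√4.1566)
   = [0.780196 + 0.443549] / 0.831208 = 1.472249
d₂ = d₁ − σ√T = 1.472249 − 0.831208 = 0.641040
N(d₁) = 0.929523,  N(d₂) = 0.739252,  e^(−rT) = 0.906562
E₀ = V₀·N(d₁) − D·e^(−rT)·N(d₂)
   = 385.4223·0.929523 − 176.6453·0.906562·0.739252 = 239.875210
B₀ = V₀ − E₀ = 385.4223 − 239.875210 = 145.547090

E0=239.8752 B0=145.5471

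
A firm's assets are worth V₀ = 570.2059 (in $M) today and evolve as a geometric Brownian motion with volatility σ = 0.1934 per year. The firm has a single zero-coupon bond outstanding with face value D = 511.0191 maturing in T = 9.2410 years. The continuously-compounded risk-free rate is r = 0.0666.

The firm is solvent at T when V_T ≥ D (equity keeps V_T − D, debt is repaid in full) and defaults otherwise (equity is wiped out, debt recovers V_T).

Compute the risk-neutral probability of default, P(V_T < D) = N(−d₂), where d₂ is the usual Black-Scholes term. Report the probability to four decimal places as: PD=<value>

d₁ = [ln(V₀/D) + (r + σ²/2)T] / (σ√T)
   = [ln(570.2059/511.0191) + (0.0666 + 0.5·0.1934²)·9.2410] / (0.1934·√9.2410)
   = [0.109591 + 0.788274] / 0.587917 = 1.527196
d₂ = d₁ − σ√T = 1.527196 − 0.587917 = 0.939279
risk-neutral PD = N(−d₂) = N(-0.939279) = 0.173794

PD=0.1738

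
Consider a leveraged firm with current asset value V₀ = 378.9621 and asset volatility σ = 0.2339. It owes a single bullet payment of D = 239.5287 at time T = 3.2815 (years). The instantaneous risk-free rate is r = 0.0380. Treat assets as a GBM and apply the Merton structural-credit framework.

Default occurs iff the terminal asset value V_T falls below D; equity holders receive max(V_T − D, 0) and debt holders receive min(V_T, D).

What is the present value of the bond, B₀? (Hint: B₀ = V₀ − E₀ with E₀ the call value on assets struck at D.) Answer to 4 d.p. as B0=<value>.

B0=206.8946

d₁ = [ln(V₀/D) + (r + σ²/2)T] / (σ√T)
   = [ln(378.9621/239.5287) + (0.0380 + 0.5·0.2339²)·3.2815] / (0.2339·√3.2815)
   = [0.458763 + 0.214461] / 0.423708 = 1.588888
d₂ = d₁ − σ√T = 1.588888 − 0.423708 = 1.165180
N(d₁) = 0.943957,  N(d₂) = 0.878027,  e^(−rT) = 0.882764
E₀ = V₀·N(d₁) − D·e^(−rT)·N(d₂)
   = 378.9621·0.943957 − 239.5287·0.882764·0.878027 = 172.067471
B₀ = V₀ − E₀ = 378.9621 − 172.067471 = 206.894629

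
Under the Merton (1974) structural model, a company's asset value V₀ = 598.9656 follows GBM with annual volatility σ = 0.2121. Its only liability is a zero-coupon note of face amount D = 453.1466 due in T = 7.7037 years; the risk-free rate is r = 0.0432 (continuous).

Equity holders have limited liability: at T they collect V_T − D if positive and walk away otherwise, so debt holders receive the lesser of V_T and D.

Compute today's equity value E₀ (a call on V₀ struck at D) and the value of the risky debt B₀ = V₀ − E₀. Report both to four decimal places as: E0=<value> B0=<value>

d₁ = [ln(V₀/D) + (r + σ²/2)T] / (σ√T)
   = [ln(598.9656/453.1466) + (0.0432 + 0.5·0.2121²)·7.7037] / (0.2121·√7.7037)
   = [0.278988 + 0.506081] / 0.588695 = 1.333575
d₂ = d₁ − σ√T = 1.333575 − 0.588695 = 0.744880
N(d₁) = 0.908828,  N(d₂) = 0.771828,  e^(−rT) = 0.716914
E₀ = V₀·N(d₁) − D·e^(−rT)·N(d₂)
   = 598.9656·0.908828 − 453.1466·0.716914·0.771828 = 293.615554
B₀ = V₀ − E₀ = 598.9656 − 293.615554 = 305.350046

E0=293.6156 B0=305.3500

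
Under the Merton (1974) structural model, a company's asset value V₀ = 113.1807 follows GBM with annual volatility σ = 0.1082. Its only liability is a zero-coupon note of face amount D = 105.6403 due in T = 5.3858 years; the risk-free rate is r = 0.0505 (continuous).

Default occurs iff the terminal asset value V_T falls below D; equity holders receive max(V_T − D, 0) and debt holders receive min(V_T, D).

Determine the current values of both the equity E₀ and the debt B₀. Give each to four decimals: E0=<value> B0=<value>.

E0=33.6554 B0=79.5253

d₁ = [ln(V₀/D) + (r + σ²/2)T] / (σ√T)
   = [ln(113.1807/105.6403) + (0.0505 + 0.5·0.1082²)·5.3858] / (0.1082·√5.3858)
   = [0.068946 + 0.303509] / 0.251103 = 1.483274
d₂ = d₁ − σ√T = 1.483274 − 0.251103 = 1.232171
N(d₁) = 0.930999,  N(d₂) = 0.891057,  e^(−rT) = 0.761867
E₀ = V₀·N(d₁) − D·e^(−rT)·N(d₂)
   = 113.1807·0.930999 − 105.6403·0.761867·0.891057 = 33.655379
B₀ = V₀ − E₀ = 113.1807 − 33.655379 = 79.525321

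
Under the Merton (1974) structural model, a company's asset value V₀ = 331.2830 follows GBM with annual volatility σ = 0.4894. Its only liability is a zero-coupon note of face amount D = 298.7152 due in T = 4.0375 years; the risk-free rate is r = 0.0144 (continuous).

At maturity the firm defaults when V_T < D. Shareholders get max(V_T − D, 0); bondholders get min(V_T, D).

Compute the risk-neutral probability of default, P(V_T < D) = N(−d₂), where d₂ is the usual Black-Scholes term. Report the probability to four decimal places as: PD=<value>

d₁ = [ln(V₀/D) + (r + σ²/2)T] / (σ√T)
   = [ln(331.2830/298.7152) + (0.0144 + 0.5·0.4894²)·4.0375] / (0.4894·√4.0375)
   = [0.103482 + 0.541656] / 0.983377 = 0.656043
d₂ = d₁ − σ√T = 0.656043 − 0.983377 = -0.327334
risk-neutral PD = N(−d₂) = N(0.327334) = 0.628292

PD=0.6283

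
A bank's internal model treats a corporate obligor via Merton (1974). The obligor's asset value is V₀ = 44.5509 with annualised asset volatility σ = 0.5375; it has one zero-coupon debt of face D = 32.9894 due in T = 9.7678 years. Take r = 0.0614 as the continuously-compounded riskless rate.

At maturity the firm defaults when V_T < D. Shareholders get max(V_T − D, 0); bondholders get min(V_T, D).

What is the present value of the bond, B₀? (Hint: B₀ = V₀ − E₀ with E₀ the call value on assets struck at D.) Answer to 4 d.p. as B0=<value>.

B0=10.6533

d₁ = [ln(V₀/D) + (r + σ²/2)T] / (σ√T)
   = [ln(44.5509/32.9894) + (0.0614 + 0.5·0.5375²)·9.7678] / (0.5375·√9.7678)
   = [0.300446 + 2.010732] / 1.679875 = 1.375804
d₂ = d₁ − σ√T = 1.375804 − 1.679875 = -0.304070
N(d₁) = 0.915559,  N(d₂) = 0.380537,  e^(−rT) = 0.548953
E₀ = V₀·N(d₁) − D·e^(−rT)·N(d₂)
   = 44.5509·0.915559 − 32.9894·0.548953·0.380537 = 33.897588
B₀ = V₀ − E₀ = 44.5509 − 33.897588 = 10.653312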